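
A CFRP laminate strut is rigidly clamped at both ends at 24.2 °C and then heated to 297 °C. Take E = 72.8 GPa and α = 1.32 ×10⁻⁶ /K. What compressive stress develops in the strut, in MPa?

ΔT = 272.8 K. Constrained thermal stress σ = E·α·ΔT = 72.80×10³ MPa × 1.32×10⁻⁶ × 272.8 = 26.2 MPa (compressive).

26.2 MPa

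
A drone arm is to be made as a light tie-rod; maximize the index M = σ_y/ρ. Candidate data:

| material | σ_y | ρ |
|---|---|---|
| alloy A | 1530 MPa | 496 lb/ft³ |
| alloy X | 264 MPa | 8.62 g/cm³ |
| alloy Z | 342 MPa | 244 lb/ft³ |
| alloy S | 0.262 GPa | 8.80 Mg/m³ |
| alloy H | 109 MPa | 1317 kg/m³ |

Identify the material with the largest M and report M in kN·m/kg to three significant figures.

alloy A, M = 193 kN·m/kg

Normalizing units and computing the index:
  alloy A: σ_y = 1530 MPa, ρ = 7945 kg/m³
  alloy X: σ_y = 264.0 MPa, ρ = 8620 kg/m³
  alloy Z: σ_y = 342.0 MPa, ρ = 3909 kg/m³
  alloy S: σ_y = 262.0 MPa, ρ = 8800 kg/m³
  alloy H: σ_y = 109.0 MPa, ρ = 1317 kg/m³
  alloy A: M = 193 kN·m/kg
  alloy Z: M = 87.5 kN·m/kg
  alloy H: M = 82.8 kN·m/kg
  alloy X: M = 30.6 kN·m/kg
  alloy S: M = 29.8 kN·m/kg
The maximum is for alloy A.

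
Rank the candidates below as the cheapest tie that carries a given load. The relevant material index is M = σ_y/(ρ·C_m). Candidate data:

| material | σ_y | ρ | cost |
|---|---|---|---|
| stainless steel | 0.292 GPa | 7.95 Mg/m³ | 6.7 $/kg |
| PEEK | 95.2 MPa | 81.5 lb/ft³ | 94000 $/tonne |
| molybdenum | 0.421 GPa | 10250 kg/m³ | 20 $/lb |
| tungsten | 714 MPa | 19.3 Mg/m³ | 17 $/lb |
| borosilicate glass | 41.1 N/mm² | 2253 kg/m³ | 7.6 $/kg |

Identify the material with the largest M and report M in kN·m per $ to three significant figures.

After converting to SI:
  stainless steel: σ_y = 292.0 MPa, ρ = 7950 kg/m³, cost = 6.700 $/kg
  PEEK: σ_y = 95.20 MPa, ρ = 1306 kg/m³, cost = 94.00 $/kg
  molybdenum: σ_y = 421.0 MPa, ρ = 10250 kg/m³, cost = 44.09 $/kg
  tungsten: σ_y = 714.0 MPa, ρ = 19300 kg/m³, cost = 37.48 $/kg
  borosilicate glass: σ_y = 41.10 MPa, ρ = 2253 kg/m³, cost = 7.600 $/kg
  stainless steel: M = 5.48 kN·m per $
  borosilicate glass: M = 2.40 kN·m per $
  tungsten: M = 0.987 kN·m per $
  molybdenum: M = 0.932 kN·m per $
  PEEK: M = 0.776 kN·m per $
The maximum is for stainless steel.

stainless steel, M = 5.48 kN·m per $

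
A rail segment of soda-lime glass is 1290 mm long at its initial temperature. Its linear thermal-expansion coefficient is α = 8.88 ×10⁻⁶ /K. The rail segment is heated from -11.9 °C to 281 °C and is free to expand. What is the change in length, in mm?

3.36 mm

ΔT = 281 − (-11.9) = 292.9 K.
ΔL = α·L₀·ΔT = 8.88×10⁻⁶ × 1290 mm × 292.9 K = 3.36 mm.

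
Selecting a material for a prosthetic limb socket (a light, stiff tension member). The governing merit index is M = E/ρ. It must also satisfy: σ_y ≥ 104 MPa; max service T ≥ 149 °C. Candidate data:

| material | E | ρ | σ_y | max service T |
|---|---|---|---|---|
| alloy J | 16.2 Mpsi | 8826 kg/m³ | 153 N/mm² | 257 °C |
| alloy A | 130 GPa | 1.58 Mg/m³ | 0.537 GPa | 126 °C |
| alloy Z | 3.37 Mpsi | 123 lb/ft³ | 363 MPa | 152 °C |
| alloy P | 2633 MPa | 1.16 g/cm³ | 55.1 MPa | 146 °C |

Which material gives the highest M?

alloy J

Screen on constraints: σ_y ≥ 104 MPa; max service T ≥ 149 °C. Survivors: alloy J, alloy Z.
After converting to SI:
  alloy J: E = 111.7 GPa, ρ = 8826 kg/m³
  alloy Z: E = 23.24 GPa, ρ = 1970 kg/m³
  alloy J: M = 12.7 MN·m/kg
  alloy Z: M = 11.8 MN·m/kg
Alloy J has the largest M.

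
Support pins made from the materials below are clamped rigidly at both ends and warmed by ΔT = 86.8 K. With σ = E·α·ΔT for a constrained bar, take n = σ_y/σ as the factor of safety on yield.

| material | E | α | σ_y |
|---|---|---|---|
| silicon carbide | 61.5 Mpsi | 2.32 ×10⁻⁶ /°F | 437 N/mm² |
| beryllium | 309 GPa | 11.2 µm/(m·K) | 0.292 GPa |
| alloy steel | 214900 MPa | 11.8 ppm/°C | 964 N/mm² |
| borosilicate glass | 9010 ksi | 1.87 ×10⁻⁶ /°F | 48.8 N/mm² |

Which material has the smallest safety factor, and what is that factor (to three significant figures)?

With everything in SI (GPa, ×10⁻⁶/K, MPa):
  silicon carbide: E = 424.0, α = 4.18, σ_y = 437.0 → σ = 154 MPa, n = 2.84
  beryllium: E = 309.0, α = 11.2, σ_y = 292.0 → σ = 300 MPa, n = 0.972
  alloy steel: E = 214.9, α = 11.8, σ_y = 964.0 → σ = 220 MPa, n = 4.38
  borosilicate glass: E = 62.12, α = 3.37, σ_y = 48.80 → σ = 18.2 MPa, n = 2.69
Beryllium has the lowest safety factor, n = 0.972.

beryllium, n = 0.972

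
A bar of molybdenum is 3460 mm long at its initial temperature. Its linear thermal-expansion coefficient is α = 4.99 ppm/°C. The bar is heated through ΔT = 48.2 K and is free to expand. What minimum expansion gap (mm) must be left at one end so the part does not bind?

0.832 mm

ΔL = α·L₀·ΔT = 4.99×10⁻⁶ × 3460 mm × 48.20 K = 0.832 mm.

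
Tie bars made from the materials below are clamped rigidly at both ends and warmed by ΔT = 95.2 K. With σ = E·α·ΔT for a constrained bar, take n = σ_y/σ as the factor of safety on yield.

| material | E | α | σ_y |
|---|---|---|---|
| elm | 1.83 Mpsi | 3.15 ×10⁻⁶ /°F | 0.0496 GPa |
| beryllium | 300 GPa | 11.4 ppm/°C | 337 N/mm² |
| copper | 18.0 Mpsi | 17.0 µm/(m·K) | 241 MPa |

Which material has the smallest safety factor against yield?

beryllium

In consistent units (E in GPa, α in ×10⁻⁶/K, σ_y in MPa):
  elm: E = 12.62, α = 5.67, σ_y = 49.60 → σ = 6.81 MPa, n = 7.28
  beryllium: E = 300.0, α = 11.4, σ_y = 337.0 → σ = 326 MPa, n = 1.04
  copper: E = 124.1, α = 17.0, σ_y = 241.0 → σ = 201 MPa, n = 1.20
Beryllium has the lowest safety factor, n = 1.04.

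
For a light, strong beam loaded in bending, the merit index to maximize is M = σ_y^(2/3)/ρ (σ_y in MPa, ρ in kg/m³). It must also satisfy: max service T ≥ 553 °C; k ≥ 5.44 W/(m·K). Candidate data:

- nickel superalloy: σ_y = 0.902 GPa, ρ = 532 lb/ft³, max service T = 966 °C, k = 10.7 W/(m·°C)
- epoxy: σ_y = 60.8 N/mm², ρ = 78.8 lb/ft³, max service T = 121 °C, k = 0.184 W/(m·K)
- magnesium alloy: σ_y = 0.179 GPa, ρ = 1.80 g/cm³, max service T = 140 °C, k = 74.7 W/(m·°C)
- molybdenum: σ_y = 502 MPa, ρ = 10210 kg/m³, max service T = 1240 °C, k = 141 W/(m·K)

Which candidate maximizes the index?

nickel superalloy

Screen on constraints: max service T ≥ 553 °C; k ≥ 5.44 W/(m·K). Survivors: nickel superalloy, molybdenum.
Putting every candidate on a common basis:
  nickel superalloy: σ_y = 902.0 MPa, ρ = 8522 kg/m³
  molybdenum: σ_y = 502.0 MPa, ρ = 10210 kg/m³
  nickel superalloy: M = 11.0×10⁻³
  molybdenum: M = 6.19×10⁻³
Nickel superalloy ranks first.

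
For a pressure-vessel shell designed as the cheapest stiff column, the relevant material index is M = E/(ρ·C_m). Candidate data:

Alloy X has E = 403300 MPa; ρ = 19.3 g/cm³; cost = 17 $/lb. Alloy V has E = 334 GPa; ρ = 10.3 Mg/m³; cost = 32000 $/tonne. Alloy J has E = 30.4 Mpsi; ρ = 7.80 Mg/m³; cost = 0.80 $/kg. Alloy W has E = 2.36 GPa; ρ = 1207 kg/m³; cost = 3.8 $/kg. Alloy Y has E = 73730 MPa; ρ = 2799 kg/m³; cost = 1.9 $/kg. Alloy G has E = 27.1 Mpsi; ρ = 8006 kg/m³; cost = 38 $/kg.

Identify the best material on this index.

alloy J

In SI units:
  alloy X: E = 403.3 GPa, ρ = 19300 kg/m³, cost = 37.48 $/kg
  alloy V: E = 334.0 GPa, ρ = 10300 kg/m³, cost = 32.00 $/kg
  alloy J: E = 209.6 GPa, ρ = 7800 kg/m³, cost = 0.8000 $/kg
  alloy W: E = 2.360 GPa, ρ = 1207 kg/m³, cost = 3.800 $/kg
  alloy Y: E = 73.73 GPa, ρ = 2799 kg/m³, cost = 1.900 $/kg
  alloy G: E = 186.8 GPa, ρ = 8006 kg/m³, cost = 38.00 $/kg
  alloy J: M = 33.6 MN·m per $
  alloy Y: M = 13.9 MN·m per $
  alloy V: M = 1.01 MN·m per $
  alloy G: M = 0.614 MN·m per $
  alloy X: M = 0.558 MN·m per $
  alloy W: M = 0.515 MN·m per $
Highest index: alloy J.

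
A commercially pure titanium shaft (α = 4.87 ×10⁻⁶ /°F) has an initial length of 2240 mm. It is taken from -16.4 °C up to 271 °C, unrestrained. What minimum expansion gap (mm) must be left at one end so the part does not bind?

Convert α: 4.87×10⁻⁶/°F × (9/5) = 8.77×10⁻⁶/K.
ΔT = 271 − (-16.4) = 287.4 K.
ΔL = α·L₀·ΔT = 8.77×10⁻⁶ × 2240 mm × 287.4 K = 5.64 mm.

5.64 mm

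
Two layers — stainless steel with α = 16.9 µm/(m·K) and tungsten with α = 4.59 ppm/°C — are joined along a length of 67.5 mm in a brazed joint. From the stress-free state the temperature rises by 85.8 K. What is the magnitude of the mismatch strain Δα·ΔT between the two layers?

1.06×10⁻³

Δα = |16.9 − 4.59|×10⁻⁶/K = 12.3×10⁻⁶/K.
Mismatch strain = Δα·ΔT = 12.3×10⁻⁶ × 85.8 = 1.06×10⁻³.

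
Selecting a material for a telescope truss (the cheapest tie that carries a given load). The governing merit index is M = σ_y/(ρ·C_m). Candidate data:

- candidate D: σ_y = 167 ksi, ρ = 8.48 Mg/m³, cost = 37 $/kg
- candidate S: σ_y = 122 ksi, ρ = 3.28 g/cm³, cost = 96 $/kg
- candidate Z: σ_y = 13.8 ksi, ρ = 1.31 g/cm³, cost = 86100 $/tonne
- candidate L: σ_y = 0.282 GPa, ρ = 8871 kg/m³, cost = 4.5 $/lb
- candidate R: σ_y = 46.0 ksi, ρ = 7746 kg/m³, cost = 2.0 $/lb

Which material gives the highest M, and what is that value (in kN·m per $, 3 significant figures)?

Putting every candidate on a common basis:
  candidate D: σ_y = 1151 MPa, ρ = 8480 kg/m³, cost = 37.00 $/kg
  candidate S: σ_y = 841.2 MPa, ρ = 3280 kg/m³, cost = 96.00 $/kg
  candidate Z: σ_y = 95.15 MPa, ρ = 1310 kg/m³, cost = 86.10 $/kg
  candidate L: σ_y = 282.0 MPa, ρ = 8871 kg/m³, cost = 9.921 $/kg
  candidate R: σ_y = 317.2 MPa, ρ = 7746 kg/m³, cost = 4.409 $/kg
  candidate R: M = 9.29 kN·m per $
  candidate D: M = 3.67 kN·m per $
  candidate L: M = 3.20 kN·m per $
  candidate S: M = 2.67 kN·m per $
  candidate Z: M = 0.844 kN·m per $
The maximum is for candidate R.

candidate R, M = 9.29 kN·m per $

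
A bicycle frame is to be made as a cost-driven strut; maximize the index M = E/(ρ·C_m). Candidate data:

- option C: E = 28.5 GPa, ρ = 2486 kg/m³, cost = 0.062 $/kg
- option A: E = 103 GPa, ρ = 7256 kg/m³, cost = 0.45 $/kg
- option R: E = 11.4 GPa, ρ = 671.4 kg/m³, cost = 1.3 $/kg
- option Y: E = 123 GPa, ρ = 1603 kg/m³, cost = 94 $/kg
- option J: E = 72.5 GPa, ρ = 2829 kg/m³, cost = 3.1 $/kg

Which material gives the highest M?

option C

Computing M directly (units already consistent):
  option C: M = 185 MN·m per $
  option A: M = 31.5 MN·m per $
  option R: M = 13.1 MN·m per $
  option J: M = 8.27 MN·m per $
  option Y: M = 0.816 MN·m per $
The maximum is for option C.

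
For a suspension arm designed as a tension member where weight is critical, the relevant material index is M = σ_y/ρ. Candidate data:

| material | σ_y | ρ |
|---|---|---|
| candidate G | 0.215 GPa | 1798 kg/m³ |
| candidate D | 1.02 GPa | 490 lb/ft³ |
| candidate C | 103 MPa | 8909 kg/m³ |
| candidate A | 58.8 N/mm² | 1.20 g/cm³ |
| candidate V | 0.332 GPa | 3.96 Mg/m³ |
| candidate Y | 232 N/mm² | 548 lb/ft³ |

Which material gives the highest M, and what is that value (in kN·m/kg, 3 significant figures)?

candidate D, M = 130 kN·m/kg

In SI units:
  candidate G: σ_y = 215.0 MPa, ρ = 1798 kg/m³
  candidate D: σ_y = 1020 MPa, ρ = 7849 kg/m³
  candidate C: σ_y = 103.0 MPa, ρ = 8909 kg/m³
  candidate A: σ_y = 58.80 MPa, ρ = 1200 kg/m³
  candidate V: σ_y = 332.0 MPa, ρ = 3960 kg/m³
  candidate Y: σ_y = 232.0 MPa, ρ = 8778 kg/m³
  candidate D: M = 130 kN·m/kg
  candidate G: M = 120 kN·m/kg
  candidate V: M = 83.8 kN·m/kg
  candidate A: M = 49.0 kN·m/kg
  candidate Y: M = 26.4 kN·m/kg
  candidate C: M = 11.6 kN·m/kg
Highest index: candidate D.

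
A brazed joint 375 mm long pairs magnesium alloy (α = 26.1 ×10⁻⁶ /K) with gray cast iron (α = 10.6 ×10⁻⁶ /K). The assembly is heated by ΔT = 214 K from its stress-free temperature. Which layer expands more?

α(magnesium alloy) = 26.1×10⁻⁶/K vs α(gray cast iron) = 10.6×10⁻⁶/K.
Higher α expands more for the same ΔT: magnesium alloy.

magnesium alloy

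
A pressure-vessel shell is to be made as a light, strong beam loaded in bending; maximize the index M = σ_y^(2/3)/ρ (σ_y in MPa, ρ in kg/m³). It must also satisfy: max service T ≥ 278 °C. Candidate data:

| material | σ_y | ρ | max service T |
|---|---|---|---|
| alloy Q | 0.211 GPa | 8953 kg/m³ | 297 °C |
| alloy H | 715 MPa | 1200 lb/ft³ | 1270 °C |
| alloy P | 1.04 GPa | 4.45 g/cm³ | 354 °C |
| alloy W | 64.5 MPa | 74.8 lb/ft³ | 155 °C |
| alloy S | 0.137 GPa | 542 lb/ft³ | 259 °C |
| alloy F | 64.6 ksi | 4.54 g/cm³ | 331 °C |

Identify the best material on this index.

alloy P

Screen on constraints: max service T ≥ 278 °C. Survivors: alloy Q, alloy H, alloy P, alloy F.
After converting to SI:
  alloy Q: σ_y = 211.0 MPa, ρ = 8953 kg/m³
  alloy H: σ_y = 715.0 MPa, ρ = 19220 kg/m³
  alloy P: σ_y = 1040 MPa, ρ = 4450 kg/m³
  alloy F: σ_y = 445.4 MPa, ρ = 4540 kg/m³
  alloy P: M = 23.1×10⁻³
  alloy F: M = 12.8×10⁻³
  alloy H: M = 4.16×10⁻³
  alloy Q: M = 3.96×10⁻³
The maximum is for alloy P.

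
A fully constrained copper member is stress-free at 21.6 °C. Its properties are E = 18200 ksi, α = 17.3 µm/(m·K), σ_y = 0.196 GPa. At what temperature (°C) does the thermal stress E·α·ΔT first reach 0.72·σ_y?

E = 18200 ksi = 125.5 GPa.
σ_y = 0.196 GPa = 196.0 MPa.
E·α·ΔT = 141.1 MPa ⇒ ΔT = 141.1 / (125.5×10³ × 17.3×10⁻⁶) = 65.01 K.
T = 21.6 + 65.01 = 86.61 °C.

86.6 °C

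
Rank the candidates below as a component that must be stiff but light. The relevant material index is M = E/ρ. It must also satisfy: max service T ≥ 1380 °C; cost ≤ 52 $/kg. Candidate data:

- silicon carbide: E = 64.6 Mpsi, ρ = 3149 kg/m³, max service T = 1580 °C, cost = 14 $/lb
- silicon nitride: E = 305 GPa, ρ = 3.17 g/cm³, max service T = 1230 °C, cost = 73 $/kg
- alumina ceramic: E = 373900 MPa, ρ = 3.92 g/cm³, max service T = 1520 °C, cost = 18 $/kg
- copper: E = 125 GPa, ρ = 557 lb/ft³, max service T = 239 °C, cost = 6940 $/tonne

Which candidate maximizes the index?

Screen on constraints: max service T ≥ 1380 °C; cost ≤ 52 $/kg. Survivors: silicon carbide, alumina ceramic.
After converting to SI:
  silicon carbide: E = 445.4 GPa, ρ = 3149 kg/m³
  alumina ceramic: E = 373.9 GPa, ρ = 3920 kg/m³
  silicon carbide: M = 141 MN·m/kg
  alumina ceramic: M = 95.4 MN·m/kg
Highest index: silicon carbide.

silicon carbide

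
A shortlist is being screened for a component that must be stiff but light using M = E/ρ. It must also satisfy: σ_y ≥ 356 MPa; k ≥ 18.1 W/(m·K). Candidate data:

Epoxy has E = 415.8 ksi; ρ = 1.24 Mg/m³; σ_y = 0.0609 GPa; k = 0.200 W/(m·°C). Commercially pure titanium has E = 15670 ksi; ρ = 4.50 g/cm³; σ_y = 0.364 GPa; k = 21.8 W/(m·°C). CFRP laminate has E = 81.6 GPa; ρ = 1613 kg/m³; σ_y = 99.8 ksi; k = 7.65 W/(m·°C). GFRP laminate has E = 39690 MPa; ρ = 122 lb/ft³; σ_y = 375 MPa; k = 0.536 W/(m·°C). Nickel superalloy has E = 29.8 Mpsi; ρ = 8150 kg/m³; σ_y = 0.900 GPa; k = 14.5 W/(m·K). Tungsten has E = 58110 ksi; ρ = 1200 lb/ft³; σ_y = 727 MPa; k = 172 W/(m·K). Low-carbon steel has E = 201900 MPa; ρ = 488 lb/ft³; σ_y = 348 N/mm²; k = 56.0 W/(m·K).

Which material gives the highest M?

Screen on constraints: σ_y ≥ 356 MPa; k ≥ 18.1 W/(m·K). Survivors: commercially pure titanium, tungsten.
After converting to SI:
  commercially pure titanium: E = 108.0 GPa, ρ = 4500 kg/m³
  tungsten: E = 400.7 GPa, ρ = 19220 kg/m³
  commercially pure titanium: M = 24.0 MN·m/kg
  tungsten: M = 20.8 MN·m/kg
The maximum is for commercially pure titanium.

commercially pure titanium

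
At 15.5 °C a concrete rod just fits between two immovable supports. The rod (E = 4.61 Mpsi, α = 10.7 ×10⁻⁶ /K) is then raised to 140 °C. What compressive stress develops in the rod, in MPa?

E = 4.61 Mpsi = 31.78 GPa.
ΔT = 124.5 K. Constrained thermal stress σ = E·α·ΔT = 31.78×10³ MPa × 10.7×10⁻⁶ × 124.5 = 42.3 MPa (compressive).

42.3 MPa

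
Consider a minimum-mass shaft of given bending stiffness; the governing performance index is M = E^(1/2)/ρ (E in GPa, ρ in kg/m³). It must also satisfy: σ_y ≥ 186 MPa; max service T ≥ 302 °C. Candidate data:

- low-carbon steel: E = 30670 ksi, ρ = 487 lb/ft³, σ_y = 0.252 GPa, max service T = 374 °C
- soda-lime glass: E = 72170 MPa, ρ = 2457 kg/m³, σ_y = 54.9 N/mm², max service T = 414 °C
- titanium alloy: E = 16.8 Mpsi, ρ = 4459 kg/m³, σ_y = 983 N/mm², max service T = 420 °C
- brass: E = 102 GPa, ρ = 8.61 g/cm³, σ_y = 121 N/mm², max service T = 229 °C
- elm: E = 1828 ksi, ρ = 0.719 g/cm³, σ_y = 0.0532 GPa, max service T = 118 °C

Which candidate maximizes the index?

titanium alloy

Screen on constraints: σ_y ≥ 186 MPa; max service T ≥ 302 °C. Survivors: low-carbon steel, titanium alloy.
Normalizing units and computing the index:
  low-carbon steel: E = 211.5 GPa, ρ = 7801 kg/m³
  titanium alloy: E = 115.8 GPa, ρ = 4459 kg/m³
  titanium alloy: M = 2.41×10⁻³
  low-carbon steel: M = 1.86×10⁻³
Titanium alloy ranks first.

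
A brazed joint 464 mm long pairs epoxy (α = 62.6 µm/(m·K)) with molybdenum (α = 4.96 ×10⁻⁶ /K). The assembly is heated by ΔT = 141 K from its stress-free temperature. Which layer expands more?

α(epoxy) = 62.6×10⁻⁶/K vs α(molybdenum) = 4.96×10⁻⁶/K.
Higher α expands more for the same ΔT: epoxy.

epoxy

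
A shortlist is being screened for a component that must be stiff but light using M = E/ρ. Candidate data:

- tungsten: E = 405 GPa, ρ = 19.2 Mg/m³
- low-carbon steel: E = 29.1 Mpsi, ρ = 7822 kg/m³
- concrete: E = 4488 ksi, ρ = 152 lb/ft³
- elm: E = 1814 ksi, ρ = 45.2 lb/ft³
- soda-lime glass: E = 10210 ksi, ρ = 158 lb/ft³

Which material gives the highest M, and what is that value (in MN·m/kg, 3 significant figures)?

After converting to SI:
  tungsten: E = 405.0 GPa, ρ = 19200 kg/m³
  low-carbon steel: E = 200.6 GPa, ρ = 7822 kg/m³
  concrete: E = 30.94 GPa, ρ = 2435 kg/m³
  elm: E = 12.51 GPa, ρ = 724.0 kg/m³
  soda-lime glass: E = 70.40 GPa, ρ = 2531 kg/m³
  soda-lime glass: M = 27.8 MN·m/kg
  low-carbon steel: M = 25.7 MN·m/kg
  tungsten: M = 21.1 MN·m/kg
  elm: M = 17.3 MN·m/kg
  concrete: M = 12.7 MN·m/kg
Soda-lime glass ranks first.

soda-lime glass, M = 27.8 MN·m/kg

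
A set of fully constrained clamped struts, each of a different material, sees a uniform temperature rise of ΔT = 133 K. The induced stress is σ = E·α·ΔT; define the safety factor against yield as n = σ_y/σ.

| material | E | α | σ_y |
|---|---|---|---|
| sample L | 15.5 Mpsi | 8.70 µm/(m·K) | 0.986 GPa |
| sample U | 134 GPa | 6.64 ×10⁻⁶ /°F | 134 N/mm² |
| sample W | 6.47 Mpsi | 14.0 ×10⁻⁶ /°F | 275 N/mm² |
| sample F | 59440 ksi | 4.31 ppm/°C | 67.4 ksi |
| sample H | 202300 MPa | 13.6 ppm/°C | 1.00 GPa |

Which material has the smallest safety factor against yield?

sample U

Per material, after unit conversion:
  sample L: E = 106.9, α = 8.70, σ_y = 986.0 → σ = 124 MPa, n = 7.97
  sample U: E = 134.0, α = 12.0, σ_y = 134.0 → σ = 213 MPa, n = 0.629
  sample W: E = 44.61, α = 25.2, σ_y = 275.0 → σ = 150 MPa, n = 1.84
  sample F: E = 409.8, α = 4.31, σ_y = 464.7 → σ = 235 MPa, n = 1.98
  sample H: E = 202.3, α = 13.6, σ_y = 1000 → σ = 366 MPa, n = 2.73
Sample U has the lowest safety factor, n = 0.629.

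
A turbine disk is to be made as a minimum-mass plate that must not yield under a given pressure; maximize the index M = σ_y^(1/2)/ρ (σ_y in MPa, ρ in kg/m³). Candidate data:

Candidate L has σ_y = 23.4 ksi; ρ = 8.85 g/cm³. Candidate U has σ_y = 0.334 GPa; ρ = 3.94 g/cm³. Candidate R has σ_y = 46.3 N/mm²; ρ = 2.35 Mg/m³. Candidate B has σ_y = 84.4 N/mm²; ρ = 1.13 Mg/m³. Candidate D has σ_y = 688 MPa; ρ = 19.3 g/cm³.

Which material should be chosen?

candidate B

In SI units:
  candidate L: σ_y = 161.3 MPa, ρ = 8850 kg/m³
  candidate U: σ_y = 334.0 MPa, ρ = 3940 kg/m³
  candidate R: σ_y = 46.30 MPa, ρ = 2350 kg/m³
  candidate B: σ_y = 84.40 MPa, ρ = 1130 kg/m³
  candidate D: σ_y = 688.0 MPa, ρ = 19300 kg/m³
  candidate B: M = 8.13×10⁻³
  candidate U: M = 4.64×10⁻³
  candidate R: M = 2.90×10⁻³
  candidate L: M = 1.44×10⁻³
  candidate D: M = 1.36×10⁻³
The maximum is for candidate B.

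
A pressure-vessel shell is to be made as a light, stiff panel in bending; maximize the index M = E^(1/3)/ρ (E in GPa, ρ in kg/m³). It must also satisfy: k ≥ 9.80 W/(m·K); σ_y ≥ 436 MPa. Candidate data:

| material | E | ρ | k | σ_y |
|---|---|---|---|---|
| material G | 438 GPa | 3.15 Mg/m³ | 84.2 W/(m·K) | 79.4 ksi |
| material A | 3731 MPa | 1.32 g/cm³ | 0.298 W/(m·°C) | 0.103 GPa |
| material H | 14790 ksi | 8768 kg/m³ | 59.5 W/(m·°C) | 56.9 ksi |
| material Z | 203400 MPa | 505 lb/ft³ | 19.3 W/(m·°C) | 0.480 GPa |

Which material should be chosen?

Screen on constraints: k ≥ 9.80 W/(m·K); σ_y ≥ 436 MPa. Survivors: material G, material Z.
After converting to SI:
  material G: E = 438.0 GPa, ρ = 3150 kg/m³
  material Z: E = 203.4 GPa, ρ = 8089 kg/m³
  material G: M = 2.41×10⁻³
  material Z: M = 0.727×10⁻³
Material G ranks first.

material G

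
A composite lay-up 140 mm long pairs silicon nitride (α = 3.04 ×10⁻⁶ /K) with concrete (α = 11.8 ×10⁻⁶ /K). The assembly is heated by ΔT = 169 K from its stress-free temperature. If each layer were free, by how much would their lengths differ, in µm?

Δα = |3.04 − 11.8|×10⁻⁶/K = 8.76×10⁻⁶/K.
ΔL_mismatch = Δα·L·ΔT = 8.76×10⁻⁶ × 140.0 mm × 169.0 K = 207 µm.

207 µm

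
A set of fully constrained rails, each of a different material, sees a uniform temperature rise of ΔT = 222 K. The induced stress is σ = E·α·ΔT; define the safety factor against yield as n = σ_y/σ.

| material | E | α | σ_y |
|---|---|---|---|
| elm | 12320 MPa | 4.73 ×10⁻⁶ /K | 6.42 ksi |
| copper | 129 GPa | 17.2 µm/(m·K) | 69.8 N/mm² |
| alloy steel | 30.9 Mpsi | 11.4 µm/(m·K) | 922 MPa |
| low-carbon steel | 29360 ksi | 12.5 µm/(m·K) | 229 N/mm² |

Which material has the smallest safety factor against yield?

With everything in SI (GPa, ×10⁻⁶/K, MPa):
  elm: E = 12.32, α = 4.73, σ_y = 44.26 → σ = 12.9 MPa, n = 3.42
  copper: E = 129.0, α = 17.2, σ_y = 69.80 → σ = 493 MPa, n = 0.142
  alloy steel: E = 213.0, α = 11.4, σ_y = 922.0 → σ = 539 MPa, n = 1.71
  low-carbon steel: E = 202.4, α = 12.5, σ_y = 229.0 → σ = 562 MPa, n = 0.408
The minimum is copper at n = 0.142.

copper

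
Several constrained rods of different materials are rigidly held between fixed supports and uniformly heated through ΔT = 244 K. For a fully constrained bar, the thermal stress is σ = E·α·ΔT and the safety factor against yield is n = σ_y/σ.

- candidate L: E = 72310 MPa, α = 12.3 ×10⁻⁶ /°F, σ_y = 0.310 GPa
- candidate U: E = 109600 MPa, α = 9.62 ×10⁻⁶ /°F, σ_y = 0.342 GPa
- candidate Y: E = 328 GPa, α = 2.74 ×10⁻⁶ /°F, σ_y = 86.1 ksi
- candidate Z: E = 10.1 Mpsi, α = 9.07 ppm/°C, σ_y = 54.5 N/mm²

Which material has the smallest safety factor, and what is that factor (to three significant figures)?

candidate Z, n = 0.354

In consistent units (E in GPa, α in ×10⁻⁶/K, σ_y in MPa):
  candidate L: E = 72.31, α = 22.1, σ_y = 310.0 → σ = 391 MPa, n = 0.794
  candidate U: E = 109.6, α = 17.3, σ_y = 342.0 → σ = 463 MPa, n = 0.739
  candidate Y: E = 328.0, α = 4.93, σ_y = 593.6 → σ = 395 MPa, n = 1.50
  candidate Z: E = 69.64, α = 9.07, σ_y = 54.50 → σ = 154 MPa, n = 0.354
The minimum is candidate Z at n = 0.354.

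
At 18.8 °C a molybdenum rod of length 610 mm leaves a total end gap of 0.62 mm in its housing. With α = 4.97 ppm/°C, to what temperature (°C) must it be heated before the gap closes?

223 °C

α·L₀·ΔT = 0.62 mm ⇒ ΔT = 0.62 / (4.97×10⁻⁶ × 610.0) = 204.5 K.
T = 18.8 + 204.5 = 223.3 °C.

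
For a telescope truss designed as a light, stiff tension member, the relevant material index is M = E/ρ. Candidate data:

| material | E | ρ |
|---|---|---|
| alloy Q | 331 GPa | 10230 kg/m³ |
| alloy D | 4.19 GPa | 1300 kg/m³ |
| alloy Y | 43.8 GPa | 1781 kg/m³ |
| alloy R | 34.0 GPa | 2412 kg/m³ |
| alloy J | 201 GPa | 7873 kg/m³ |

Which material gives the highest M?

Per-candidate index values:
  alloy Q: M = 32.4 MN·m/kg
  alloy J: M = 25.5 MN·m/kg
  alloy Y: M = 24.6 MN·m/kg
  alloy R: M = 14.1 MN·m/kg
  alloy D: M = 3.22 MN·m/kg
The maximum is for alloy Q.

alloy Q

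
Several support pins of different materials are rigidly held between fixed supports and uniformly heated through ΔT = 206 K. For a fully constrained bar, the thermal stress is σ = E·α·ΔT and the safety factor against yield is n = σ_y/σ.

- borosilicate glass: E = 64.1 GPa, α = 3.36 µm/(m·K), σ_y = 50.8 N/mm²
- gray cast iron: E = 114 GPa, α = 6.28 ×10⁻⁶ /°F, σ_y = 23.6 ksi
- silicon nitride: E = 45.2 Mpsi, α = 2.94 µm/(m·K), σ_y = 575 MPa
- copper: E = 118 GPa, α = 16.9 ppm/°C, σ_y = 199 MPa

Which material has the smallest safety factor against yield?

copper

With everything in SI (GPa, ×10⁻⁶/K, MPa):
  borosilicate glass: E = 64.10, α = 3.36, σ_y = 50.80 → σ = 44.4 MPa, n = 1.14
  gray cast iron: E = 114.0, α = 11.3, σ_y = 162.7 → σ = 265 MPa, n = 0.613
  silicon nitride: E = 311.6, α = 2.94, σ_y = 575.0 → σ = 189 MPa, n = 3.05
  copper: E = 118.0, α = 16.9, σ_y = 199.0 → σ = 411 MPa, n = 0.484
Copper has the lowest safety factor, n = 0.484.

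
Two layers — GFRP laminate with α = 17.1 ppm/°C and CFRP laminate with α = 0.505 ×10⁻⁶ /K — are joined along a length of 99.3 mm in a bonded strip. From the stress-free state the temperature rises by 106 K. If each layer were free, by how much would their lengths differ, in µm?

Δα = |17.1 − 0.505|×10⁻⁶/K = 16.6×10⁻⁶/K.
ΔL_mismatch = Δα·L·ΔT = 16.6×10⁻⁶ × 99.3 mm × 106.0 K = 175 µm.

175 µm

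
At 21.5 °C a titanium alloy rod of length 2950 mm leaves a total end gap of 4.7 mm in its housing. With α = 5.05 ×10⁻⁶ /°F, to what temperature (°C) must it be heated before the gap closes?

α = 5.05×10⁻⁶/°F × 9/5 = 9.09×10⁻⁶/K.
α·L₀·ΔT = 4.7 mm ⇒ ΔT = 4.7 / (9.09×10⁻⁶ × 2950.0) = 175.3 K.
T = 21.5 + 175.3 = 196.8 °C.

197 °C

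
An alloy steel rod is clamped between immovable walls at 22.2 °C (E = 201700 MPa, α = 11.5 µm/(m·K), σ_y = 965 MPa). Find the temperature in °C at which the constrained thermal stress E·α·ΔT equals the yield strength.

E = 201700 MPa = 201.7 GPa.
E·α·ΔT = 965.0 MPa ⇒ ΔT = 965.0 / (201.7×10³ × 11.5×10⁻⁶) = 416.0 K.
T = 22.2 + 416.0 = 438.2 °C.

438 °C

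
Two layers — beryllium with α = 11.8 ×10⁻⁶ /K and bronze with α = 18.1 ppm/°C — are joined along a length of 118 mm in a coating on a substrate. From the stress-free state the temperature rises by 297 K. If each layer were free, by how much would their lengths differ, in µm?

221 µm

Δα = |11.8 − 18.1|×10⁻⁶/K = 6.30×10⁻⁶/K.
ΔL_mismatch = Δα·L·ΔT = 6.30×10⁻⁶ × 118.0 mm × 297.0 K = 221 µm.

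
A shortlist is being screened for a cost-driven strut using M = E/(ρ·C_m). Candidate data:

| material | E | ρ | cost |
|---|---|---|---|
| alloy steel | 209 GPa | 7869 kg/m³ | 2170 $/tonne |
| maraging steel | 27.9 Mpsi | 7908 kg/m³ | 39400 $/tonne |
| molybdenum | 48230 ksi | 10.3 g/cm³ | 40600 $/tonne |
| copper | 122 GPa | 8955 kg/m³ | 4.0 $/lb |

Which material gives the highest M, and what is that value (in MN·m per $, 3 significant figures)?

Convert each candidate to consistent units, then evaluate M:
  alloy steel: E = 209.0 GPa, ρ = 7869 kg/m³, cost = 2.170 $/kg
  maraging steel: E = 192.4 GPa, ρ = 7908 kg/m³, cost = 39.40 $/kg
  molybdenum: E = 332.5 GPa, ρ = 10300 kg/m³, cost = 40.60 $/kg
  copper: E = 122.0 GPa, ρ = 8955 kg/m³, cost = 8.818 $/kg
  alloy steel: M = 12.2 MN·m per $
  copper: M = 1.54 MN·m per $
  molybdenum: M = 0.795 MN·m per $
  maraging steel: M = 0.617 MN·m per $
Alloy steel ranks first.

alloy steel, M = 12.2 MN·m per $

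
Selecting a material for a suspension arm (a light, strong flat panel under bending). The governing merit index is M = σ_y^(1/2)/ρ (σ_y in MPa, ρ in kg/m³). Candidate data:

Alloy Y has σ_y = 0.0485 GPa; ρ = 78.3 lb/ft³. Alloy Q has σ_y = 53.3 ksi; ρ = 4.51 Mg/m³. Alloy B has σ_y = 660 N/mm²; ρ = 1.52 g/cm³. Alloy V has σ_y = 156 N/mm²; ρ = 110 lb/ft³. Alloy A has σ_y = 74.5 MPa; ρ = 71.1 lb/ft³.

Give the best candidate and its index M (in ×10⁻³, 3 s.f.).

After converting to SI:
  alloy Y: σ_y = 48.50 MPa, ρ = 1254 kg/m³
  alloy Q: σ_y = 367.5 MPa, ρ = 4510 kg/m³
  alloy B: σ_y = 660.0 MPa, ρ = 1520 kg/m³
  alloy V: σ_y = 156.0 MPa, ρ = 1762 kg/m³
  alloy A: σ_y = 74.50 MPa, ρ = 1139 kg/m³
  alloy B: M = 16.9×10⁻³
  alloy A: M = 7.58×10⁻³
  alloy V: M = 7.09×10⁻³
  alloy Y: M = 5.55×10⁻³
  alloy Q: M = 4.25×10⁻³
Alloy B ranks first.

alloy B, M = 16.9×10⁻³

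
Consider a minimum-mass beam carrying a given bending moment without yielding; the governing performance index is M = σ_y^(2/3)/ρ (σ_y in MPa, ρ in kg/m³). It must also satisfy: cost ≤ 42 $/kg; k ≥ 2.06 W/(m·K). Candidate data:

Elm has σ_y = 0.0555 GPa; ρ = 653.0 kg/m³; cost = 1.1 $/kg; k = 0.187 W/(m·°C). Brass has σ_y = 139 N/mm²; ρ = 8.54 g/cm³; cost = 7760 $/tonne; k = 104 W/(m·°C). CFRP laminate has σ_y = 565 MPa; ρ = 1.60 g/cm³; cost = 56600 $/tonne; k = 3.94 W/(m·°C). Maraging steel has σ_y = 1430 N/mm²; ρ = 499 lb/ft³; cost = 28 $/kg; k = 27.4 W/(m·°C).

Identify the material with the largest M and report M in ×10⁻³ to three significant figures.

Screen on constraints: cost ≤ 42 $/kg; k ≥ 2.06 W/(m·K). Survivors: brass, maraging steel.
Putting every candidate on a common basis:
  brass: σ_y = 139.0 MPa, ρ = 8540 kg/m³
  maraging steel: σ_y = 1430 MPa, ρ = 7993 kg/m³
  maraging steel: M = 15.9×10⁻³
  brass: M = 3.14×10⁻³
The maximum is for maraging steel.

maraging steel, M = 15.9×10⁻³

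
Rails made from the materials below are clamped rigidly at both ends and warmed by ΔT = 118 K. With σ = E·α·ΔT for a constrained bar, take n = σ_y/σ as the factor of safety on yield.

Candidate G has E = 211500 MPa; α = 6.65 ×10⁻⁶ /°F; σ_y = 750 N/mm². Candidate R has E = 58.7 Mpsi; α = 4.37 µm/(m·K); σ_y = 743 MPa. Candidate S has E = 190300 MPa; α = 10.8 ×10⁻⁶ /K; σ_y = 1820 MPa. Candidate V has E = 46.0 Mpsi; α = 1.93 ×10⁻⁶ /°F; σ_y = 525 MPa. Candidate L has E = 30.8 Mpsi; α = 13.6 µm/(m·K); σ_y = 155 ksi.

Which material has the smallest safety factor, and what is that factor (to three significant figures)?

candidate G, n = 2.51

In consistent units (E in GPa, α in ×10⁻⁶/K, σ_y in MPa):
  candidate G: E = 211.5, α = 12.0, σ_y = 750.0 → σ = 299 MPa, n = 2.51
  candidate R: E = 404.7, α = 4.37, σ_y = 743.0 → σ = 209 MPa, n = 3.56
  candidate S: E = 190.3, α = 10.8, σ_y = 1820 → σ = 243 MPa, n = 7.50
  candidate V: E = 317.2, α = 3.47, σ_y = 525.0 → σ = 130 MPa, n = 4.04
  candidate L: E = 212.4, α = 13.6, σ_y = 1069 → σ = 341 MPa, n = 3.14
Candidate G has the lowest safety factor, n = 2.51.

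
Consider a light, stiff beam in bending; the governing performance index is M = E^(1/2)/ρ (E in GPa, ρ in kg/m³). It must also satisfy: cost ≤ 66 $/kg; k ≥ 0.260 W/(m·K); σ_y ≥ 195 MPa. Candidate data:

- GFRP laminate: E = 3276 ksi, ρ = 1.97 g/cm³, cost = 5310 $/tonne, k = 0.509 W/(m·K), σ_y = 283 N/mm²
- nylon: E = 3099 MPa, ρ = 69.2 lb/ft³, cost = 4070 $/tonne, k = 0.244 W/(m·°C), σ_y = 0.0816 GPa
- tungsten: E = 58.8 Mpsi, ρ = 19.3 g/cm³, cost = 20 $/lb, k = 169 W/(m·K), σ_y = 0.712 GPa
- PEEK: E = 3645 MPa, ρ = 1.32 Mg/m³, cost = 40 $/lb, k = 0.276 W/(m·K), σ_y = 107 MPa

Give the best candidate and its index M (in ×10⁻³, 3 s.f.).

GFRP laminate, M = 2.41×10⁻³

Screen on constraints: cost ≤ 66 $/kg; k ≥ 0.260 W/(m·K); σ_y ≥ 195 MPa. Survivors: GFRP laminate, tungsten.
Convert each candidate to consistent units, then evaluate M:
  GFRP laminate: E = 22.59 GPa, ρ = 1970 kg/m³
  tungsten: E = 405.4 GPa, ρ = 19300 kg/m³
  GFRP laminate: M = 2.41×10⁻³
  tungsten: M = 1.04×10⁻³
GFRP laminate has the largest M.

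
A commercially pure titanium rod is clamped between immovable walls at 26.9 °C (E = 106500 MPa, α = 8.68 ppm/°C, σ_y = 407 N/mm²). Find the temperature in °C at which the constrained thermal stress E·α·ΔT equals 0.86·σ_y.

E = 106500 MPa = 106.5 GPa.
σ_y = 407 N/mm² = 407.0 MPa.
E·α·ΔT = 350.0 MPa ⇒ ΔT = 350.0 / (106.5×10³ × 8.68×10⁻⁶) = 378.6 K.
T = 26.9 + 378.6 = 405.5 °C.

406 °C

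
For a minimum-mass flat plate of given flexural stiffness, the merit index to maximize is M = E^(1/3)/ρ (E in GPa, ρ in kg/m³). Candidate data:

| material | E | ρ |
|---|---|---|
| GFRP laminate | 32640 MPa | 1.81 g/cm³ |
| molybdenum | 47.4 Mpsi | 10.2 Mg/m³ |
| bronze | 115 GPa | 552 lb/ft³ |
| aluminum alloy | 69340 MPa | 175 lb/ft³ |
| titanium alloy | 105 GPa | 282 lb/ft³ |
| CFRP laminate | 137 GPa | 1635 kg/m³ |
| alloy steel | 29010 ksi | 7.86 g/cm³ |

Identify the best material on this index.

Normalizing units and computing the index:
  GFRP laminate: E = 32.64 GPa, ρ = 1810 kg/m³
  molybdenum: E = 326.8 GPa, ρ = 10200 kg/m³
  bronze: E = 115.0 GPa, ρ = 8842 kg/m³
  aluminum alloy: E = 69.34 GPa, ρ = 2803 kg/m³
  titanium alloy: E = 105.0 GPa, ρ = 4517 kg/m³
  CFRP laminate: E = 137.0 GPa, ρ = 1635 kg/m³
  alloy steel: E = 200.0 GPa, ρ = 7860 kg/m³
  CFRP laminate: M = 3.15×10⁻³
  GFRP laminate: M = 1.77×10⁻³
  aluminum alloy: M = 1.47×10⁻³
  titanium alloy: M = 1.04×10⁻³
  alloy steel: M = 0.744×10⁻³
  molybdenum: M = 0.675×10⁻³
  bronze: M = 0.550×10⁻³
Highest index: CFRP laminate.

CFRP laminate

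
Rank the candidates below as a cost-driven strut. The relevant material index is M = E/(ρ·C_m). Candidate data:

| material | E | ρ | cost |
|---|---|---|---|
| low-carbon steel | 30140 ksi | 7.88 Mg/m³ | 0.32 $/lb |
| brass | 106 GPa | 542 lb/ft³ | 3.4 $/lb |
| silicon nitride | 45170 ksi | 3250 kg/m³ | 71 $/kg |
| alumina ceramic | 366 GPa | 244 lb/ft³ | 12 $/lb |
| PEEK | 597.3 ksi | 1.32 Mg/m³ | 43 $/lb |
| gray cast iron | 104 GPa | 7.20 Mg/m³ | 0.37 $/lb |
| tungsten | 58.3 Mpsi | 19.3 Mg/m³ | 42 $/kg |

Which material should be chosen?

Normalizing units and computing the index:
  low-carbon steel: E = 207.8 GPa, ρ = 7880 kg/m³, cost = 0.7055 $/kg
  brass: E = 106.0 GPa, ρ = 8682 kg/m³, cost = 7.496 $/kg
  silicon nitride: E = 311.4 GPa, ρ = 3250 kg/m³, cost = 71.00 $/kg
  alumina ceramic: E = 366.0 GPa, ρ = 3909 kg/m³, cost = 26.46 $/kg
  PEEK: E = 4.118 GPa, ρ = 1320 kg/m³, cost = 94.80 $/kg
  gray cast iron: E = 104.0 GPa, ρ = 7200 kg/m³, cost = 0.8157 $/kg
  tungsten: E = 402.0 GPa, ρ = 19300 kg/m³, cost = 42.00 $/kg
  low-carbon steel: M = 37.4 MN·m per $
  gray cast iron: M = 17.7 MN·m per $
  alumina ceramic: M = 3.54 MN·m per $
  brass: M = 1.63 MN·m per $
  silicon nitride: M = 1.35 MN·m per $
  tungsten: M = 0.496 MN·m per $
  PEEK: M = 0.0329 MN·m per $
Low-carbon steel ranks first.

low-carbon steel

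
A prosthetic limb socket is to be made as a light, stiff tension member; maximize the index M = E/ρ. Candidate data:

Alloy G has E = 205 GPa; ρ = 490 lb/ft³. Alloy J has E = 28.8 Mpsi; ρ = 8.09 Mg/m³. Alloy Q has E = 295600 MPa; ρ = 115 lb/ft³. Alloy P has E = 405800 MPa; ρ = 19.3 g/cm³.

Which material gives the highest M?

After converting to SI:
  alloy G: E = 205.0 GPa, ρ = 7849 kg/m³
  alloy J: E = 198.6 GPa, ρ = 8090 kg/m³
  alloy Q: E = 295.6 GPa, ρ = 1842 kg/m³
  alloy P: E = 405.8 GPa, ρ = 19300 kg/m³
  alloy Q: M = 160 MN·m/kg
  alloy G: M = 26.1 MN·m/kg
  alloy J: M = 24.5 MN·m/kg
  alloy P: M = 21.0 MN·m/kg
Alloy Q ranks first.

alloy Q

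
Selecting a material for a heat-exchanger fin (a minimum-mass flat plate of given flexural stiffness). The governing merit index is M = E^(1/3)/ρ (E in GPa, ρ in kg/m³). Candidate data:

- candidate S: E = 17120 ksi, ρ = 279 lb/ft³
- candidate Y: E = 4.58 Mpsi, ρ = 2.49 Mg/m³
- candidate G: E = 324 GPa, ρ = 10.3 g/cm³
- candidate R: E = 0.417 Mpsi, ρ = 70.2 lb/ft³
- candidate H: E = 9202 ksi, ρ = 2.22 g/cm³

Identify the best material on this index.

Convert each candidate to consistent units, then evaluate M:
  candidate S: E = 118.0 GPa, ρ = 4469 kg/m³
  candidate Y: E = 31.58 GPa, ρ = 2490 kg/m³
  candidate G: E = 324.0 GPa, ρ = 10300 kg/m³
  candidate R: E = 2.875 GPa, ρ = 1124 kg/m³
  candidate H: E = 63.45 GPa, ρ = 2220 kg/m³
  candidate H: M = 1.80×10⁻³
  candidate Y: M = 1.27×10⁻³
  candidate R: M = 1.26×10⁻³
  candidate S: M = 1.10×10⁻³
  candidate G: M = 0.667×10⁻³
The maximum is for candidate H.

candidate H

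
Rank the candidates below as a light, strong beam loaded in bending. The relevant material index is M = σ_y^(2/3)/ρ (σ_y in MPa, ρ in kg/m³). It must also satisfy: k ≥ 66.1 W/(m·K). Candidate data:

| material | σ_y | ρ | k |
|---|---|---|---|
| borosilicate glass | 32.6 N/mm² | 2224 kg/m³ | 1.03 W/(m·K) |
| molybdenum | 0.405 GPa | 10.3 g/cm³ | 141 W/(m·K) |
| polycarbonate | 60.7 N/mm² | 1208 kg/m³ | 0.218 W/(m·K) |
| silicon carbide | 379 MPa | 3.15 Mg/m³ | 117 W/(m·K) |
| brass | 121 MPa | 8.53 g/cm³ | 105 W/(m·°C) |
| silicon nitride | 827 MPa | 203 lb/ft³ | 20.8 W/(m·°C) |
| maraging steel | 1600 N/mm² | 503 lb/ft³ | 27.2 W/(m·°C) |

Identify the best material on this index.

silicon carbide

Screen on constraints: k ≥ 66.1 W/(m·K). Survivors: molybdenum, silicon carbide, brass.
Convert each candidate to consistent units, then evaluate M:
  molybdenum: σ_y = 405.0 MPa, ρ = 10300 kg/m³
  silicon carbide: σ_y = 379.0 MPa, ρ = 3150 kg/m³
  brass: σ_y = 121.0 MPa, ρ = 8530 kg/m³
  silicon carbide: M = 16.6×10⁻³
  molybdenum: M = 5.31×10⁻³
  brass: M = 2.87×10⁻³
Highest index: silicon carbide.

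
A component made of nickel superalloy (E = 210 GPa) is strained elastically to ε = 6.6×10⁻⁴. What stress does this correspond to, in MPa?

σ = E·ε = 210000 MPa × 6.6×10⁻⁴ = 139 MPa.

139 MPa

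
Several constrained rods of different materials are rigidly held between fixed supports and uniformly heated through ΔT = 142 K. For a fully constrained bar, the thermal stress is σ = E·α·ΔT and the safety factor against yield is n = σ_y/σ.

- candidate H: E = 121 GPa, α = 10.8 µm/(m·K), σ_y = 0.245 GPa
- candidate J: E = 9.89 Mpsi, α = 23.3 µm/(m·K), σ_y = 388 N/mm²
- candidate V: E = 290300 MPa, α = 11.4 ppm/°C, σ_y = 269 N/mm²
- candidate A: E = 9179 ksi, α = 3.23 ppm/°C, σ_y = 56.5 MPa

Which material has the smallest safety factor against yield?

With everything in SI (GPa, ×10⁻⁶/K, MPa):
  candidate H: E = 121.0, α = 10.8, σ_y = 245.0 → σ = 186 MPa, n = 1.32
  candidate J: E = 68.19, α = 23.3, σ_y = 388.0 → σ = 226 MPa, n = 1.72
  candidate V: E = 290.3, α = 11.4, σ_y = 269.0 → σ = 470 MPa, n = 0.572
  candidate A: E = 63.29, α = 3.23, σ_y = 56.50 → σ = 29.0 MPa, n = 1.95
The minimum is candidate V at n = 0.572.

candidate V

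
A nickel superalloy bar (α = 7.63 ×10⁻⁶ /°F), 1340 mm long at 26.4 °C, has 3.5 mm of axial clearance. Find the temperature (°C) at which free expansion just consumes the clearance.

α = 7.63×10⁻⁶/°F × 9/5 = 13.7×10⁻⁶/K.
α·L₀·ΔT = 3.5 mm ⇒ ΔT = 3.5 / (13.7×10⁻⁶ × 1340.0) = 190.2 K.
T = 26.4 + 190.2 = 216.6 °C.

217 °C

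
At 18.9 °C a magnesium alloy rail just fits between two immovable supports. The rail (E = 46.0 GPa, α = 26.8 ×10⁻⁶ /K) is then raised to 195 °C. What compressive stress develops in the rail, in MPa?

ΔT = 176.1 K. Constrained thermal stress σ = E·α·ΔT = 46.00×10³ MPa × 26.8×10⁻⁶ × 176.1 = 217 MPa (compressive).

217 MPa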